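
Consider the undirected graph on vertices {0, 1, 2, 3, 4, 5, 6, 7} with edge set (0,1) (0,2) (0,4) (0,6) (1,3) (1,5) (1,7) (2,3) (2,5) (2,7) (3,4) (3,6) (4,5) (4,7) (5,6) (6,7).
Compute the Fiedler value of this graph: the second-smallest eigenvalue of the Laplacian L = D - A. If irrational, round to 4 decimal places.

With the vertex order [0, 1, 2, 3, 4, 5, 6, 7], the degrees are [4, 4, 4, 4, 4, 4, 4, 4], giving D = diag(4, 4, 4, 4, 4, 4, 4, 4) and L = D - A. Computing the eigenvalues of L and sorting gives [0, 4, 4, 4, 4, 4, 4, 8]. The Fiedler value lambda_2 = 4 is strictly positive, so the graph is connected.

4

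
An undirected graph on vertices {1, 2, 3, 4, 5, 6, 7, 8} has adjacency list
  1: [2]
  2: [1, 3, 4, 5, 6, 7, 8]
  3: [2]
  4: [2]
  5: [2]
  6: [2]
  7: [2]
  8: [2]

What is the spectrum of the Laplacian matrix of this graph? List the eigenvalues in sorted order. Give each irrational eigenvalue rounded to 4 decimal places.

[0, 1, 1, 1, 1, 1, 1, 8]

Each diagonal entry of L is the vertex degree and each off-diagonal entry is -1 where an edge is present, 0 otherwise; in the order [1, 2, 3, 4, 5, 6, 7, 8] the diagonal is [1, 7, 1, 1, 1, 1, 1, 1]. The multiplicity of 0 as a Laplacian eigenvalue equals the number of connected components. The eigenvalues sum to 14, which equals trace(L) = 2|E|.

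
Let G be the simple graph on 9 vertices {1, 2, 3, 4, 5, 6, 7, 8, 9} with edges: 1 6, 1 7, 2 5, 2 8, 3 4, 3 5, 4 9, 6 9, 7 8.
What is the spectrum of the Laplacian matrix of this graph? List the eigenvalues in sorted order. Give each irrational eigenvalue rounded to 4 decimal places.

[0, 0.4679, 0.4679, 1.6527, 1.6527, 3, 3, 3.8794, 3.8794]

Reading degrees in the order [1, 2, 3, 4, 5, 6, 7, 8, 9] gives [2, 2, 2, 2, 2, 2, 2, 2, 2]; set D = diag(2, 2, 2, 2, 2, 2, 2, 2, 2) and form L = D - A. Since every row of L sums to 0, the all-ones vector is in the kernel and 0 is an eigenvalue. The eigenvalues sum to 18, which equals trace(L) = 2|E|. There is one zero in the spectrum, matching the 1 component.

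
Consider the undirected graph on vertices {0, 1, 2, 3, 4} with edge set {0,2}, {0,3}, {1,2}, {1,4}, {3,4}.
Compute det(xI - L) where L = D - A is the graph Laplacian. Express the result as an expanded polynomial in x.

x^5 - 10x^4 + 35x^3 - 50x^2 + 25x

Each diagonal entry of L is the vertex degree and each off-diagonal entry is -1 where an edge is present, 0 otherwise; in the order [0, 1, 2, 3, 4] the diagonal is [2, 2, 2, 2, 2]. L has integer entries, so p(x) = det(xI - L) has integer coefficients. Expanding the determinant yields x^5 - 10x^4 + 35x^3 - 50x^2 + 25x. The coefficient of x^4 equals -trace(L) = -10, matching the sum of degrees. The eigenvalues sum to 10, which equals trace(L) = 2|E|. By the matrix-tree theorem the graph has (1/5) * product of the nonzero eigenvalues = 5 spanning trees.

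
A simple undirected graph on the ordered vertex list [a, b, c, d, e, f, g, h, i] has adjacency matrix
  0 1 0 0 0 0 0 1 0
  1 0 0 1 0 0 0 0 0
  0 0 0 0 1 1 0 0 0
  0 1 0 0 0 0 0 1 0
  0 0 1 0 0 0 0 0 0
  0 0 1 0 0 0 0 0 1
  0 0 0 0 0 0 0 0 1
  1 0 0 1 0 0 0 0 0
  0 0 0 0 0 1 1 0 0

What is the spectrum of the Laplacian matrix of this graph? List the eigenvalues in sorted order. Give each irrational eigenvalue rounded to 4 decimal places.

Reading degrees in the order [a, b, c, d, e, f, g, h, i] gives [2, 2, 2, 2, 1, 2, 1, 2, 2]; set D = diag(2, 2, 2, 2, 1, 2, 1, 2, 2) and form L = D - A. L is symmetric positive semidefinite, so every eigenvalue is real and nonnegative. The 2 zero eigenvalues correspond to the 2 connected components. The largest eigenvalue, 4, is at most the vertex count 9. The eigenvalues sum to 16, which equals trace(L) = 2|E|.

[0, 0, 0.3820, 1.3820, 2, 2, 2.6180, 3.6180, 4]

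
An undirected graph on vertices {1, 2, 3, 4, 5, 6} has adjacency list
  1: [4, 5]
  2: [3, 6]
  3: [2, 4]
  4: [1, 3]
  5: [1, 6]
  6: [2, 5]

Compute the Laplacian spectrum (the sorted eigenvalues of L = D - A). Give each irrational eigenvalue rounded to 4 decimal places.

With the vertex order [1, 2, 3, 4, 5, 6], the degrees are [2, 2, 2, 2, 2, 2], giving D = diag(2, 2, 2, 2, 2, 2) and L = D - A. Diagonalising L (or applying a numerical eigensolver to the 6x6 matrix) gives the spectrum above. The single zero eigenvalue shows the graph is connected. There is one zero in the spectrum, matching the 1 component.

[0, 1, 1, 3, 3, 4]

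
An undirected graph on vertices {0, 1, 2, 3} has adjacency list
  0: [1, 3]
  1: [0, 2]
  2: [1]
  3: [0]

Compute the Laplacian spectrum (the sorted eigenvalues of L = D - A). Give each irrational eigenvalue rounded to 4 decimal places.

[0, 0.5858, 2, 3.4142]

Reading degrees in the order [0, 1, 2, 3] gives [2, 2, 1, 1]; set D = diag(2, 2, 1, 1) and form L = D - A. Diagonalising L (or applying a numerical eigensolver to the 4x4 matrix) gives the spectrum above. The single zero eigenvalue shows the graph is connected. By the matrix-tree theorem the graph has (1/4) * product of the nonzero eigenvalues = 1 spanning tree. The eigenvalues sum to 6, which equals trace(L) = 2|E|.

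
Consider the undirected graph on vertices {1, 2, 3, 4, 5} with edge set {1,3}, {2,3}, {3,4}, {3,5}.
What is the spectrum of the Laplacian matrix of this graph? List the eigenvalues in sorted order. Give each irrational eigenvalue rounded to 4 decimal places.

Each diagonal entry of L is the vertex degree and each off-diagonal entry is -1 where an edge is present, 0 otherwise; in the order [1, 2, 3, 4, 5] the diagonal is [1, 1, 4, 1, 1]. Diagonalising L (or applying a numerical eigensolver to the 5x5 matrix) gives the spectrum above.

[0, 1, 1, 1, 5]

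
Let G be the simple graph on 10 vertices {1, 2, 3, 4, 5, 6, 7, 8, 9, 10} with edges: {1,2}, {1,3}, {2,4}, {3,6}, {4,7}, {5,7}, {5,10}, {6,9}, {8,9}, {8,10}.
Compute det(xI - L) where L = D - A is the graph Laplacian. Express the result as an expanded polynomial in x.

x^10 - 20x^9 + 170x^8 - 800x^7 + 2275x^6 - 4004x^5 + 4290x^4 - 2640x^3 + 825x^2 - 100x

Each diagonal entry of L is the vertex degree and each off-diagonal entry is -1 where an edge is present, 0 otherwise; in the order [1, 2, 3, 4, 5, 6, 7, 8, 9, 10] the diagonal is [2, 2, 2, 2, 2, 2, 2, 2, 2, 2]. Computing det(xI - L) by cofactor expansion (or equivalently via sum-over-permutations) gives x^10 - 20x^9 + 170x^8 - 800x^7 + 2275x^6 - 4004x^5 + 4290x^4 - 2640x^3 + 825x^2 - 100x. The constant term is 0 because L is singular (the all-ones vector lies in its kernel).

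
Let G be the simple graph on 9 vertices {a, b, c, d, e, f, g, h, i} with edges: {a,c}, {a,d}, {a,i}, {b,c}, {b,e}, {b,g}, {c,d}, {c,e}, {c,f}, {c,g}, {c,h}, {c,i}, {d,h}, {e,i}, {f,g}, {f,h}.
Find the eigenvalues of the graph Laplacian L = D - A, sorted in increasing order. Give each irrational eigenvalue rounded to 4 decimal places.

Each diagonal entry of L is the vertex degree and each off-diagonal entry is -1 where an edge is present, 0 otherwise; in the order [a, b, c, d, e, f, g, h, i] the diagonal is [3, 3, 8, 3, 3, 3, 3, 3, 3]. L is symmetric positive semidefinite, so every eigenvalue is real and nonnegative. The largest eigenvalue, 9, is at most the vertex count 9. The eigenvalues sum to 32, which equals trace(L) = 2|E|.

[0, 1.5858, 1.5858, 3, 3, 4.4142, 4.4142, 5, 9]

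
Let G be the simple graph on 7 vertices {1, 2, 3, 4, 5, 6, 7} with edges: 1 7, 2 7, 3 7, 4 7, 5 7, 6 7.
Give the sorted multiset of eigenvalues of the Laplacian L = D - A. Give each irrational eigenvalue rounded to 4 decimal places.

[0, 1, 1, 1, 1, 1, 7]

With the vertex order [1, 2, 3, 4, 5, 6, 7], the degrees are [1, 1, 1, 1, 1, 1, 6], giving D = diag(1, 1, 1, 1, 1, 1, 6) and L = D - A. Diagonalising L (or applying a numerical eigensolver to the 7x7 matrix) gives the spectrum above. The single zero eigenvalue shows the graph is connected. The largest eigenvalue, 7, is at most the vertex count 7. The eigenvalues sum to 12, which equals trace(L) = 2|E|.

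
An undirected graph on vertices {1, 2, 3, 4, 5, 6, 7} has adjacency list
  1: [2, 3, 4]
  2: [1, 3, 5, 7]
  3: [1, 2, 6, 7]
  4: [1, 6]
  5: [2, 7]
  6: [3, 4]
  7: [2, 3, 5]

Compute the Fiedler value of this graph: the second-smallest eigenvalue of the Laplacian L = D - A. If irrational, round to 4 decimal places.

0.8642

Reading degrees in the order [1, 2, 3, 4, 5, 6, 7] gives [3, 4, 4, 2, 2, 2, 3]; set D = diag(3, 4, 4, 2, 2, 2, 3) and form L = D - A. The sorted Laplacian eigenvalues are [0, 0.8642, 2.3378, 2.5858, 3.6622, 5.1358, 5.4142]; the algebraic connectivity is the second entry, 0.8642. By the matrix-tree theorem the graph has (1/7) * product of the nonzero eigenvalues = 76 spanning trees.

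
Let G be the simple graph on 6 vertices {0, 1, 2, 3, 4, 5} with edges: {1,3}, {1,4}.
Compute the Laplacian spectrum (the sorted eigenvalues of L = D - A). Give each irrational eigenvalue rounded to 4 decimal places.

[0, 0, 0, 0, 1, 3]

With the vertex order [0, 1, 2, 3, 4, 5], the degrees are [0, 2, 0, 1, 1, 0], giving D = diag(0, 2, 0, 1, 1, 0) and L = D - A. Diagonalising L (or applying a numerical eigensolver to the 6x6 matrix) gives the spectrum above. The 4 zero eigenvalues correspond to the 4 connected components. The largest eigenvalue, 3, is at most the vertex count 6.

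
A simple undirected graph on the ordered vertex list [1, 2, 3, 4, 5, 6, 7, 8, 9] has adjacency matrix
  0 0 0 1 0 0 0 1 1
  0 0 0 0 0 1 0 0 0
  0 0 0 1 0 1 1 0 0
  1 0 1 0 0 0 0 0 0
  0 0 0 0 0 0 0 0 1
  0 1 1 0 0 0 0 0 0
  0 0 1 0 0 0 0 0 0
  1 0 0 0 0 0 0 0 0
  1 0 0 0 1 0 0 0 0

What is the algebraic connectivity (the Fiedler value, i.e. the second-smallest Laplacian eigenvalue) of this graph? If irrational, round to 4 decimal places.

Each diagonal entry of L is the vertex degree and each off-diagonal entry is -1 where an edge is present, 0 otherwise; in the order [1, 2, 3, 4, 5, 6, 7, 8, 9] the diagonal is [3, 1, 3, 2, 1, 2, 1, 1, 2]. The smallest Laplacian eigenvalue is always 0. The next one, lambda_2 = 0.1729, measures how hard the graph is to disconnect: larger values mean better connectivity. There is one zero in the spectrum, matching the 1 component.

0.1729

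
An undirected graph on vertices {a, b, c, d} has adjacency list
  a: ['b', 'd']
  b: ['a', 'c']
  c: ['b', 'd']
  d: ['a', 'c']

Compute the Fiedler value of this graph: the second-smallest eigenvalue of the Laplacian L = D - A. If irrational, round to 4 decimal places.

2

With the vertex order [a, b, c, d], the degrees are [2, 2, 2, 2], giving D = diag(2, 2, 2, 2) and L = D - A. The smallest Laplacian eigenvalue is always 0. The next one, lambda_2 = 2, measures how hard the graph is to disconnect: larger values mean better connectivity. There is one zero in the spectrum, matching the 1 component.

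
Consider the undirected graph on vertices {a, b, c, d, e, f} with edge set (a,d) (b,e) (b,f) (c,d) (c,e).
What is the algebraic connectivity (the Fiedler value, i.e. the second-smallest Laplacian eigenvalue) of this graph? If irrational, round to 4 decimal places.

With the vertex order [a, b, c, d, e, f], the degrees are [1, 2, 2, 2, 2, 1], giving D = diag(1, 2, 2, 2, 2, 1) and L = D - A. The sorted Laplacian eigenvalues are [0, 0.2679, 1, 2, 3, 3.7321]; the algebraic connectivity is the second entry, 0.2679. The eigenvalues sum to 10, which equals trace(L) = 2|E|.

0.2679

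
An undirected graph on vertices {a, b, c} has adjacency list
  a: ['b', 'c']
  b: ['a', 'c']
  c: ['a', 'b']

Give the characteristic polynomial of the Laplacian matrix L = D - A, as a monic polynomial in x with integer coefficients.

x^3 - 6x^2 + 9x

With the vertex order [a, b, c], the degrees are [2, 2, 2], giving D = diag(2, 2, 2) and L = D - A. The eigenvalues of L are [0, 3, 3]; the characteristic polynomial is the product of (x - lambda_i), which multiplies out to x^3 - 6x^2 + 9x. The constant term is 0 because L is singular (the all-ones vector lies in its kernel). The largest eigenvalue, 3, is at most the vertex count 3. The eigenvalues sum to 6, which equals trace(L) = 2|E|.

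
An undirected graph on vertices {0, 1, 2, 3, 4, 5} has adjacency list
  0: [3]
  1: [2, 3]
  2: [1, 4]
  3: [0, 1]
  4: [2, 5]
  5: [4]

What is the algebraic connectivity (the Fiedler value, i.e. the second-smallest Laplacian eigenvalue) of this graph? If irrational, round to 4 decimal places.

0.2679

Reading degrees in the order [0, 1, 2, 3, 4, 5] gives [1, 2, 2, 2, 2, 1]; set D = diag(1, 2, 2, 2, 2, 1) and form L = D - A. The smallest Laplacian eigenvalue is always 0. The next one, lambda_2 = 0.2679, measures how hard the graph is to disconnect: larger values mean better connectivity. By the matrix-tree theorem the graph has (1/6) * product of the nonzero eigenvalues = 1 spanning tree.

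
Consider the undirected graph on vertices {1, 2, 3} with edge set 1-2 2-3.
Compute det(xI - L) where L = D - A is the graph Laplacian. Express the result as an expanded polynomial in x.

Reading degrees in the order [1, 2, 3] gives [1, 2, 1]; set D = diag(1, 2, 1) and form L = D - A. Computing det(xI - L) by cofactor expansion (or equivalently via sum-over-permutations) gives x^3 - 4x^2 + 3x. Since p(0) = det(-L) = 0, x divides p(x).

x^3 - 4x^2 + 3x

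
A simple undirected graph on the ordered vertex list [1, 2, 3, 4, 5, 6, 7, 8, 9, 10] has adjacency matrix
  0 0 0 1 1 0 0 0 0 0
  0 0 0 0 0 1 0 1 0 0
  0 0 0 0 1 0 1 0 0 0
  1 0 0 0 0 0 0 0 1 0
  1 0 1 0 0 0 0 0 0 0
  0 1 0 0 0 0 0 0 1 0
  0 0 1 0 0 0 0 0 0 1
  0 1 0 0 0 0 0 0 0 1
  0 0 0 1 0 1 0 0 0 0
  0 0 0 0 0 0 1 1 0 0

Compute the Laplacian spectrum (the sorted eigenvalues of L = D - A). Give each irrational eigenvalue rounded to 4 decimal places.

With the vertex order [1, 2, 3, 4, 5, 6, 7, 8, 9, 10], the degrees are [2, 2, 2, 2, 2, 2, 2, 2, 2, 2], giving D = diag(2, 2, 2, 2, 2, 2, 2, 2, 2, 2) and L = D - A. The multiplicity of 0 as a Laplacian eigenvalue equals the number of connected components. By the matrix-tree theorem the graph has (1/10) * product of the nonzero eigenvalues = 10 spanning trees.

[0, 0.3820, 0.3820, 1.3820, 1.3820, 2.6180, 2.6180, 3.6180, 3.6180, 4]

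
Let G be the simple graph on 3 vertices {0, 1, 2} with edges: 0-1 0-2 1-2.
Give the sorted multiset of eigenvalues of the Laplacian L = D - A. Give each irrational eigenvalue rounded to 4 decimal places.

Each diagonal entry of L is the vertex degree and each off-diagonal entry is -1 where an edge is present, 0 otherwise; in the order [0, 1, 2] the diagonal is [2, 2, 2]. Diagonalising L (or applying a numerical eigensolver to the 3x3 matrix) gives the spectrum above. The single zero eigenvalue shows the graph is connected.

[0, 3, 3]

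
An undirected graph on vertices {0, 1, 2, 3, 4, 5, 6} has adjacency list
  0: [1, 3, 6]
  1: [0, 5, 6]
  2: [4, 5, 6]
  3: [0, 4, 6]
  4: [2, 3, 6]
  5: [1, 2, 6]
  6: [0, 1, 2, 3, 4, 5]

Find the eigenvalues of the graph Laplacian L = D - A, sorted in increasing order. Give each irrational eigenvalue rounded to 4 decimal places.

[0, 2, 2, 4, 4, 5, 7]

Reading degrees in the order [0, 1, 2, 3, 4, 5, 6] gives [3, 3, 3, 3, 3, 3, 6]; set D = diag(3, 3, 3, 3, 3, 3, 6) and form L = D - A. The multiplicity of 0 as a Laplacian eigenvalue equals the number of connected components.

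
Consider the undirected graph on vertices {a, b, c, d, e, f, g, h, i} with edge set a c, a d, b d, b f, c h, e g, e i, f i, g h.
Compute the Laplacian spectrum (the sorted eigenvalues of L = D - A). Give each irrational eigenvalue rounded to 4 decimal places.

[0, 0.4679, 0.4679, 1.6527, 1.6527, 3, 3, 3.8794, 3.8794]

Each diagonal entry of L is the vertex degree and each off-diagonal entry is -1 where an edge is present, 0 otherwise; in the order [a, b, c, d, e, f, g, h, i] the diagonal is [2, 2, 2, 2, 2, 2, 2, 2, 2]. L is symmetric positive semidefinite, so every eigenvalue is real and nonnegative. By the matrix-tree theorem the graph has (1/9) * product of the nonzero eigenvalues = 9 spanning trees.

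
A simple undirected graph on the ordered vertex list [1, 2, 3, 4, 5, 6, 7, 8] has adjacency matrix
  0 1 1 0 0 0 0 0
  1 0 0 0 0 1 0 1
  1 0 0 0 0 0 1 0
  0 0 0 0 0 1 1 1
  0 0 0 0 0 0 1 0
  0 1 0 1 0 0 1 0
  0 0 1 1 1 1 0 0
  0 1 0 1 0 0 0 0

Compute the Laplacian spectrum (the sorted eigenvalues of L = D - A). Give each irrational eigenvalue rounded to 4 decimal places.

With the vertex order [1, 2, 3, 4, 5, 6, 7, 8], the degrees are [2, 3, 2, 3, 1, 3, 4, 2], giving D = diag(2, 3, 2, 3, 1, 3, 4, 2) and L = D - A. Diagonalising L (or applying a numerical eigensolver to the 8x8 matrix) gives the spectrum above. The eigenvalues sum to 20, which equals trace(L) = 2|E|.

[0, 0.7639, 1.0681, 2, 2.4824, 3.5176, 4.9319, 5.2361]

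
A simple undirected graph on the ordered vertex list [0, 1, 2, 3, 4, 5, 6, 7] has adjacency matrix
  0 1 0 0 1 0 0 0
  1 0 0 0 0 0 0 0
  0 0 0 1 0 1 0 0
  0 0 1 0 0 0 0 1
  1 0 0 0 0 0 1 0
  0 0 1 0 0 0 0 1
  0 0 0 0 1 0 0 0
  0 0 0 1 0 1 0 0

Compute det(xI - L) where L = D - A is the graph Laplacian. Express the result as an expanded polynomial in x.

Each diagonal entry of L is the vertex degree and each off-diagonal entry is -1 where an edge is present, 0 otherwise; in the order [0, 1, 2, 3, 4, 5, 6, 7] the diagonal is [2, 1, 2, 2, 2, 2, 1, 2]. L has integer entries, so p(x) = det(xI - L) has integer coefficients. Expanding the determinant yields x^8 - 14x^7 + 78x^6 - 220x^5 + 328x^4 - 240x^3 + 64x^2. Since p(0) = det(-L) = 0, x divides p(x). The eigenvalues sum to 14, which equals trace(L) = 2|E|. There are 2 zeros in the spectrum, matching the 2 components.

x^8 - 14x^7 + 78x^6 - 220x^5 + 328x^4 - 240x^3 + 64x^2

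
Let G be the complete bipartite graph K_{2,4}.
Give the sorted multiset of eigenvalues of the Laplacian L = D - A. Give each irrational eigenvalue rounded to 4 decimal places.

[0, 2, 2, 2, 4, 6]

The graph has 6 vertices and degree multiset [4, 4, 2, 2, 2, 2]; D is the diagonal matrix of degrees and L = D - A. Since every row of L sums to 0, the all-ones vector is in the kernel and 0 is an eigenvalue.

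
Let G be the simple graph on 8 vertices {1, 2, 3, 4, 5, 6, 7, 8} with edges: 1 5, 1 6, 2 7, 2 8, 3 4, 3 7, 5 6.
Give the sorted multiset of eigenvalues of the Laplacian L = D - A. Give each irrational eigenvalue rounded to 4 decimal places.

Reading degrees in the order [1, 2, 3, 4, 5, 6, 7, 8] gives [2, 2, 2, 1, 2, 2, 2, 1]; set D = diag(2, 2, 2, 1, 2, 2, 2, 1) and form L = D - A. The multiplicity of 0 as a Laplacian eigenvalue equals the number of connected components. The 2 zero eigenvalues correspond to the 2 connected components. The eigenvalues sum to 14, which equals trace(L) = 2|E|.

[0, 0, 0.3820, 1.3820, 2.6180, 3, 3, 3.6180]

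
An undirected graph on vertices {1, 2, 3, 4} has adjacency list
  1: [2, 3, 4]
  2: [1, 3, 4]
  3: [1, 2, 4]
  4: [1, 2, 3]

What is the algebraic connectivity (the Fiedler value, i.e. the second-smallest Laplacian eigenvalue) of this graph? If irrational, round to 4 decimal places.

With the vertex order [1, 2, 3, 4], the degrees are [3, 3, 3, 3], giving D = diag(3, 3, 3, 3) and L = D - A. The sorted Laplacian eigenvalues are [0, 4, 4, 4]; the algebraic connectivity is the second entry, 4. By the matrix-tree theorem the graph has (1/4) * product of the nonzero eigenvalues = 16 spanning trees. The eigenvalues sum to 12, which equals trace(L) = 2|E|.

4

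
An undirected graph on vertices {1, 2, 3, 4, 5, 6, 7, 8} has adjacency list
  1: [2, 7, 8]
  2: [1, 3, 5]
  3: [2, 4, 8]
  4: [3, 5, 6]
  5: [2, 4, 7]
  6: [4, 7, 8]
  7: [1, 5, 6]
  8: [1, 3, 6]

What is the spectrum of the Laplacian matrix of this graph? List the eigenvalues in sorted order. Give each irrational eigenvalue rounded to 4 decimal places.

With the vertex order [1, 2, 3, 4, 5, 6, 7, 8], the degrees are [3, 3, 3, 3, 3, 3, 3, 3], giving D = diag(3, 3, 3, 3, 3, 3, 3, 3) and L = D - A. Diagonalising L (or applying a numerical eigensolver to the 8x8 matrix) gives the spectrum above. The single zero eigenvalue shows the graph is connected.

[0, 2, 2, 2, 4, 4, 4, 6]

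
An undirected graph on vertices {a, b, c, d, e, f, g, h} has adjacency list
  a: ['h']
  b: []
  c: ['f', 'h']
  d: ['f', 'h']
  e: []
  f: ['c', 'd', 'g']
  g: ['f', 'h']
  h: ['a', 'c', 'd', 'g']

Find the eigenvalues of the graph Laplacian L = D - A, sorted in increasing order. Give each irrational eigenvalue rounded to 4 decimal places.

[0, 0, 0, 0.9139, 2, 2, 3.5720, 5.5141]

Reading degrees in the order [a, b, c, d, e, f, g, h] gives [1, 0, 2, 2, 0, 3, 2, 4]; set D = diag(1, 0, 2, 2, 0, 3, 2, 4) and form L = D - A. Since every row of L sums to 0, the all-ones vector is in the kernel and 0 is an eigenvalue. The 3 zero eigenvalues correspond to the 3 connected components. There are 3 zeros in the spectrum, matching the 3 components.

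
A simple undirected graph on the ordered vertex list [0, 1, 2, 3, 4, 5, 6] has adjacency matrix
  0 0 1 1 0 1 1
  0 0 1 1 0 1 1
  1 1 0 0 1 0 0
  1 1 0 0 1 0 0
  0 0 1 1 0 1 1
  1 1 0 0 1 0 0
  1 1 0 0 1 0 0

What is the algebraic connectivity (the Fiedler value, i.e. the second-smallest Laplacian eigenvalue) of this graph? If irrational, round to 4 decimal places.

Reading degrees in the order [0, 1, 2, 3, 4, 5, 6] gives [4, 4, 3, 3, 4, 3, 3]; set D = diag(4, 4, 3, 3, 4, 3, 3) and form L = D - A. The sorted Laplacian eigenvalues are [0, 3, 3, 3, 4, 4, 7]; the algebraic connectivity is the second entry, 3. By the matrix-tree theorem the graph has (1/7) * product of the nonzero eigenvalues = 432 spanning trees.

3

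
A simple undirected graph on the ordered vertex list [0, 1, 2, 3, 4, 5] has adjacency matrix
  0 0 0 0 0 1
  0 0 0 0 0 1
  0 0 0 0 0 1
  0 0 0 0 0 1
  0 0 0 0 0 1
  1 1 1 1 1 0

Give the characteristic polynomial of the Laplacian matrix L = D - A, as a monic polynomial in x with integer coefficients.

x^6 - 10x^5 + 30x^4 - 40x^3 + 25x^2 - 6x

With the vertex order [0, 1, 2, 3, 4, 5], the degrees are [1, 1, 1, 1, 1, 5], giving D = diag(1, 1, 1, 1, 1, 5) and L = D - A. L has integer entries, so p(x) = det(xI - L) has integer coefficients. Expanding the determinant yields x^6 - 10x^5 + 30x^4 - 40x^3 + 25x^2 - 6x. The constant term is 0 because L is singular (the all-ones vector lies in its kernel). By the matrix-tree theorem the graph has (1/6) * product of the nonzero eigenvalues = 1 spanning tree.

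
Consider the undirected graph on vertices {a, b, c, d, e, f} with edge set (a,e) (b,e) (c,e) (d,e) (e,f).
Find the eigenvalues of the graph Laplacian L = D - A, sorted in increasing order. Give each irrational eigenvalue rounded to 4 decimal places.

Reading degrees in the order [a, b, c, d, e, f] gives [1, 1, 1, 1, 5, 1]; set D = diag(1, 1, 1, 1, 5, 1) and form L = D - A. L is symmetric positive semidefinite, so every eigenvalue is real and nonnegative. The single zero eigenvalue shows the graph is connected. The eigenvalues sum to 10, which equals trace(L) = 2|E|.

[0, 1, 1, 1, 1, 6]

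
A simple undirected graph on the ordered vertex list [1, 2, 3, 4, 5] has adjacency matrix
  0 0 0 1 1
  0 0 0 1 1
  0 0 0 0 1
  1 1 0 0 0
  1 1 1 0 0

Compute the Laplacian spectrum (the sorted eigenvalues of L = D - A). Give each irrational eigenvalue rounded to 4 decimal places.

[0, 0.8299, 2, 2.6889, 4.4812]

With the vertex order [1, 2, 3, 4, 5], the degrees are [2, 2, 1, 2, 3], giving D = diag(2, 2, 1, 2, 3) and L = D - A. Since every row of L sums to 0, the all-ones vector is in the kernel and 0 is an eigenvalue.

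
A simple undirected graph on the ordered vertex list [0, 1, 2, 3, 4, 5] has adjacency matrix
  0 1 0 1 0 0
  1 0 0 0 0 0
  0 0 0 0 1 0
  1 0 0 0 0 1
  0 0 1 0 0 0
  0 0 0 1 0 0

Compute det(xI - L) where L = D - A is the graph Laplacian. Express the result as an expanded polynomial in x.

Reading degrees in the order [0, 1, 2, 3, 4, 5] gives [2, 1, 1, 2, 1, 1]; set D = diag(2, 1, 1, 2, 1, 1) and form L = D - A. L has integer entries, so p(x) = det(xI - L) has integer coefficients. Expanding the determinant yields x^6 - 8x^5 + 22x^4 - 24x^3 + 8x^2. Since p(0) = det(-L) = 0, x divides p(x). The eigenvalues sum to 8, which equals trace(L) = 2|E|. There are 2 zeros in the spectrum, matching the 2 components.

x^6 - 8x^5 + 22x^4 - 24x^3 + 8x^2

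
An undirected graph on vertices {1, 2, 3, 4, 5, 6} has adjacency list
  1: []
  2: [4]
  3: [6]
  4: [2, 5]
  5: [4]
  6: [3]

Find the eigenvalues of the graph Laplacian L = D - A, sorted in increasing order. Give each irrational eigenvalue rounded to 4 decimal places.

[0, 0, 0, 1, 2, 3]

Reading degrees in the order [1, 2, 3, 4, 5, 6] gives [0, 1, 1, 2, 1, 1]; set D = diag(0, 1, 1, 2, 1, 1) and form L = D - A. Diagonalising L (or applying a numerical eigensolver to the 6x6 matrix) gives the spectrum above. The 3 zero eigenvalues correspond to the 3 connected components. There are 3 zeros in the spectrum, matching the 3 components.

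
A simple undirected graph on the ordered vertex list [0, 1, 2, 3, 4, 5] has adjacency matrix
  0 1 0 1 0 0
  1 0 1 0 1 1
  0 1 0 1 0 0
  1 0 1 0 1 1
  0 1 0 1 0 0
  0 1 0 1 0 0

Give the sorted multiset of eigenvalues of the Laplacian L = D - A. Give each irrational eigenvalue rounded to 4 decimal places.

Each diagonal entry of L is the vertex degree and each off-diagonal entry is -1 where an edge is present, 0 otherwise; in the order [0, 1, 2, 3, 4, 5] the diagonal is [2, 4, 2, 4, 2, 2]. L is symmetric positive semidefinite, so every eigenvalue is real and nonnegative.

[0, 2, 2, 2, 4, 6]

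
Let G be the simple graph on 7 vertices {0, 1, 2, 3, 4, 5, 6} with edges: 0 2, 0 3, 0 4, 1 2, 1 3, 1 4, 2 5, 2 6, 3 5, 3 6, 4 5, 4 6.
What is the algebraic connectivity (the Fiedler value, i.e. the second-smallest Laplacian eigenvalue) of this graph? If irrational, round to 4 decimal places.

3

With the vertex order [0, 1, 2, 3, 4, 5, 6], the degrees are [3, 3, 4, 4, 4, 3, 3], giving D = diag(3, 3, 4, 4, 4, 3, 3) and L = D - A. The smallest Laplacian eigenvalue is always 0. The next one, lambda_2 = 3, measures how hard the graph is to disconnect: larger values mean better connectivity. The eigenvalues sum to 24, which equals trace(L) = 2|E|. By the matrix-tree theorem the graph has (1/7) * product of the nonzero eigenvalues = 432 spanning trees.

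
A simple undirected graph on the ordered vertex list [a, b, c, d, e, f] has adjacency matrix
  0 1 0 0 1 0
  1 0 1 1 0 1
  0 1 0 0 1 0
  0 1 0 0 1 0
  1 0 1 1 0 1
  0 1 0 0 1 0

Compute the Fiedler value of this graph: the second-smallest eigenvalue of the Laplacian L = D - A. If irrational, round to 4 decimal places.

Reading degrees in the order [a, b, c, d, e, f] gives [2, 4, 2, 2, 4, 2]; set D = diag(2, 4, 2, 2, 4, 2) and form L = D - A. The sorted Laplacian eigenvalues are [0, 2, 2, 2, 4, 6]; the algebraic connectivity is the second entry, 2. The largest eigenvalue, 6, is at most the vertex count 6.

2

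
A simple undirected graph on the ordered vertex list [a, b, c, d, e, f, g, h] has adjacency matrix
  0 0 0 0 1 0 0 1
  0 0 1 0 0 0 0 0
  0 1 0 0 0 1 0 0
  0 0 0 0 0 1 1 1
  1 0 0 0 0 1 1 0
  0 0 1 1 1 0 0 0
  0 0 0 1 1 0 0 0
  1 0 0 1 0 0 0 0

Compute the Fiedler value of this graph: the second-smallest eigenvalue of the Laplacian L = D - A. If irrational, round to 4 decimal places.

0.3636

Reading degrees in the order [a, b, c, d, e, f, g, h] gives [2, 1, 2, 3, 3, 3, 2, 2]; set D = diag(2, 1, 2, 3, 3, 3, 2, 2) and form L = D - A. The sorted Laplacian eigenvalues are [0, 0.3636, 1.3478, 2, 2, 3.2222, 4, 5.0664]; the algebraic connectivity is the second entry, 0.3636.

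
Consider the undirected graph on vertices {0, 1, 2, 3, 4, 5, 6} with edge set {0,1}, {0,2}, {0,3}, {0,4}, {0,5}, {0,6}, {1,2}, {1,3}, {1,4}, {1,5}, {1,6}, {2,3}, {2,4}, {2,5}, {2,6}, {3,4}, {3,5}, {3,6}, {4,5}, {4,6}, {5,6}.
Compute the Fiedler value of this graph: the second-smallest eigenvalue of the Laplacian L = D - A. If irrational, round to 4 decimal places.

Each diagonal entry of L is the vertex degree and each off-diagonal entry is -1 where an edge is present, 0 otherwise; in the order [0, 1, 2, 3, 4, 5, 6] the diagonal is [6, 6, 6, 6, 6, 6, 6]. Computing the eigenvalues of L and sorting gives [0, 7, 7, 7, 7, 7, 7]. The Fiedler value lambda_2 = 7 is strictly positive, so the graph is connected.

7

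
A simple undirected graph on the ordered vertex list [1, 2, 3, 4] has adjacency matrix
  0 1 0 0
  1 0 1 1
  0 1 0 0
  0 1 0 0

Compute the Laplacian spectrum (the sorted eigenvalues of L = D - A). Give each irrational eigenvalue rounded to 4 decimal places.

With the vertex order [1, 2, 3, 4], the degrees are [1, 3, 1, 1], giving D = diag(1, 3, 1, 1) and L = D - A. Diagonalising L (or applying a numerical eigensolver to the 4x4 matrix) gives the spectrum above. The largest eigenvalue, 4, is at most the vertex count 4.

[0, 1, 1, 4]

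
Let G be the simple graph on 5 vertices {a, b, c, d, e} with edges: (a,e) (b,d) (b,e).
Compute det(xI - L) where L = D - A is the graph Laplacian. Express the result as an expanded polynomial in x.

Each diagonal entry of L is the vertex degree and each off-diagonal entry is -1 where an edge is present, 0 otherwise; in the order [a, b, c, d, e] the diagonal is [1, 2, 0, 1, 2]. L has integer entries, so p(x) = det(xI - L) has integer coefficients. Expanding the determinant yields x^5 - 6x^4 + 10x^3 - 4x^2. Since p(0) = det(-L) = 0, x divides p(x). The largest eigenvalue, 3.4142, is at most the vertex count 5. There are 2 zeros in the spectrum, matching the 2 components.

x^5 - 6x^4 + 10x^3 - 4x^2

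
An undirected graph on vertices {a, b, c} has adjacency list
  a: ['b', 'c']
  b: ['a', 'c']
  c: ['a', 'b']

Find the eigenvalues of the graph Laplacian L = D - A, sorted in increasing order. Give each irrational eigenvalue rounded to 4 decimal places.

Reading degrees in the order [a, b, c] gives [2, 2, 2]; set D = diag(2, 2, 2) and form L = D - A. Diagonalising L (or applying a numerical eigensolver to the 3x3 matrix) gives the spectrum above. The largest eigenvalue, 3, is at most the vertex count 3. The eigenvalues sum to 6, which equals trace(L) = 2|E|.

[0, 3, 3]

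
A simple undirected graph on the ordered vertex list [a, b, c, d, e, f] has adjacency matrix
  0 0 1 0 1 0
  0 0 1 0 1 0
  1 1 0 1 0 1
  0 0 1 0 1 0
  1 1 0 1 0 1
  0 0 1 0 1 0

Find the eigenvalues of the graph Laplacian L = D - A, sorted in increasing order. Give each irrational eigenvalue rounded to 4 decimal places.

[0, 2, 2, 2, 4, 6]

Reading degrees in the order [a, b, c, d, e, f] gives [2, 2, 4, 2, 4, 2]; set D = diag(2, 2, 4, 2, 4, 2) and form L = D - A. The multiplicity of 0 as a Laplacian eigenvalue equals the number of connected components. The single zero eigenvalue shows the graph is connected. There is one zero in the spectrum, matching the 1 component. The largest eigenvalue, 6, is at most the vertex count 6.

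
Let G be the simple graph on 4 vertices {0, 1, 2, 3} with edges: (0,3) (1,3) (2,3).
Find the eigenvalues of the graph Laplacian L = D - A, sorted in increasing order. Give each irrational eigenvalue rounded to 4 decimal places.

[0, 1, 1, 4]

Each diagonal entry of L is the vertex degree and each off-diagonal entry is -1 where an edge is present, 0 otherwise; in the order [0, 1, 2, 3] the diagonal is [1, 1, 1, 3]. Since every row of L sums to 0, the all-ones vector is in the kernel and 0 is an eigenvalue. The largest eigenvalue, 4, is at most the vertex count 4. By the matrix-tree theorem the graph has (1/4) * product of the nonzero eigenvalues = 1 spanning tree.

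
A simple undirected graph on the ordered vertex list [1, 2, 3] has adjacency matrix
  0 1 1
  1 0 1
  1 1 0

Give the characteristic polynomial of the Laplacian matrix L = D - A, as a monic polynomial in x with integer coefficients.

x^3 - 6x^2 + 9x

Reading degrees in the order [1, 2, 3] gives [2, 2, 2]; set D = diag(2, 2, 2) and form L = D - A. The eigenvalues of L are [0, 3, 3]; the characteristic polynomial is the product of (x - lambda_i), which multiplies out to x^3 - 6x^2 + 9x. The coefficient of x^2 equals -trace(L) = -6, matching the sum of degrees. The largest eigenvalue, 3, is at most the vertex count 3.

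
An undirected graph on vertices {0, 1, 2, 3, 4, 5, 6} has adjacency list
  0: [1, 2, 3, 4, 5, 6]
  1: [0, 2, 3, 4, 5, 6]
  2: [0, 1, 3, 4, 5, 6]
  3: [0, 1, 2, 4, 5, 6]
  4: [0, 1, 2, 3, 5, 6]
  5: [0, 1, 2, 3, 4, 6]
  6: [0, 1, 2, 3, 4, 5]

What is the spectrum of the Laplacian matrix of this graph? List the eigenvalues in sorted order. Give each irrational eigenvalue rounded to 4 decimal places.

Each diagonal entry of L is the vertex degree and each off-diagonal entry is -1 where an edge is present, 0 otherwise; in the order [0, 1, 2, 3, 4, 5, 6] the diagonal is [6, 6, 6, 6, 6, 6, 6]. L is symmetric positive semidefinite, so every eigenvalue is real and nonnegative. The single zero eigenvalue shows the graph is connected. The eigenvalues sum to 42, which equals trace(L) = 2|E|.

[0, 7, 7, 7, 7, 7, 7]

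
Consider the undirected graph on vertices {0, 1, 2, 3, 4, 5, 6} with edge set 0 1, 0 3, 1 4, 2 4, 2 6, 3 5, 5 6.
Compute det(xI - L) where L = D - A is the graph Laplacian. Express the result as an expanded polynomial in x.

x^7 - 14x^6 + 77x^5 - 210x^4 + 294x^3 - 196x^2 + 49x

With the vertex order [0, 1, 2, 3, 4, 5, 6], the degrees are [2, 2, 2, 2, 2, 2, 2], giving D = diag(2, 2, 2, 2, 2, 2, 2) and L = D - A. L has integer entries, so p(x) = det(xI - L) has integer coefficients. Expanding the determinant yields x^7 - 14x^6 + 77x^5 - 210x^4 + 294x^3 - 196x^2 + 49x. The coefficient of x^6 equals -trace(L) = -14, matching the sum of degrees. The eigenvalues sum to 14, which equals trace(L) = 2|E|. There is one zero in the spectrum, matching the 1 component.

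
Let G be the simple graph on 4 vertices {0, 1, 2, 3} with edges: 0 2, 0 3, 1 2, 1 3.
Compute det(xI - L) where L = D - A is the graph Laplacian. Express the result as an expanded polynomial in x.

x^4 - 8x^3 + 20x^2 - 16x

Reading degrees in the order [0, 1, 2, 3] gives [2, 2, 2, 2]; set D = diag(2, 2, 2, 2) and form L = D - A. L has integer entries, so p(x) = det(xI - L) has integer coefficients. Expanding the determinant yields x^4 - 8x^3 + 20x^2 - 16x. The coefficient of x^3 equals -trace(L) = -8, matching the sum of degrees. The largest eigenvalue, 4, is at most the vertex count 4.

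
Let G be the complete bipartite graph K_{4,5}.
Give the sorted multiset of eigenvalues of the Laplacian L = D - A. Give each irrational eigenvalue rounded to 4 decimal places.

The graph has 9 vertices and degree multiset [5, 5, 5, 5, 4, 4, 4, 4, 4]; D is the diagonal matrix of degrees and L = D - A. The multiplicity of 0 as a Laplacian eigenvalue equals the number of connected components. The largest eigenvalue, 9, is at most the vertex count 9. There is one zero in the spectrum, matching the 1 component.

[0, 4, 4, 4, 4, 5, 5, 5, 9]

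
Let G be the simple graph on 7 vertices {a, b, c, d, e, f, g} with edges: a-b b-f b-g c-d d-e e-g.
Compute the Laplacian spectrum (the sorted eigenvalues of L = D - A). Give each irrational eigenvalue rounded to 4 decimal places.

Reading degrees in the order [a, b, c, d, e, f, g] gives [1, 3, 1, 2, 2, 1, 2]; set D = diag(1, 3, 1, 2, 2, 1, 2) and form L = D - A. Diagonalising L (or applying a numerical eigensolver to the 7x7 matrix) gives the spectrum above. The single zero eigenvalue shows the graph is connected.

[0, 0.2254, 1, 1, 2.1859, 3.3604, 4.2283]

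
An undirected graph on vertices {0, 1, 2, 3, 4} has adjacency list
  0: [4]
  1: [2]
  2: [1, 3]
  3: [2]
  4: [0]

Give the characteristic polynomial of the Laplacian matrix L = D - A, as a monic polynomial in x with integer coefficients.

With the vertex order [0, 1, 2, 3, 4], the degrees are [1, 1, 2, 1, 1], giving D = diag(1, 1, 2, 1, 1) and L = D - A. Computing det(xI - L) by cofactor expansion (or equivalently via sum-over-permutations) gives x^5 - 6x^4 + 11x^3 - 6x^2. Since p(0) = det(-L) = 0, x divides p(x). The largest eigenvalue, 3, is at most the vertex count 5.

x^5 - 6x^4 + 11x^3 - 6x^2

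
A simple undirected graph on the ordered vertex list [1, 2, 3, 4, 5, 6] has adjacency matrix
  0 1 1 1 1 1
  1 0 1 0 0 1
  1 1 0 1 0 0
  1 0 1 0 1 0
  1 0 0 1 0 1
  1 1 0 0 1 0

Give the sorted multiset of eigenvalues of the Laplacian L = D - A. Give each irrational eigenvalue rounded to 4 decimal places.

Each diagonal entry of L is the vertex degree and each off-diagonal entry is -1 where an edge is present, 0 otherwise; in the order [1, 2, 3, 4, 5, 6] the diagonal is [5, 3, 3, 3, 3, 3]. The multiplicity of 0 as a Laplacian eigenvalue equals the number of connected components. The single zero eigenvalue shows the graph is connected. The eigenvalues sum to 20, which equals trace(L) = 2|E|.

[0, 2.3820, 2.3820, 4.6180, 4.6180, 6]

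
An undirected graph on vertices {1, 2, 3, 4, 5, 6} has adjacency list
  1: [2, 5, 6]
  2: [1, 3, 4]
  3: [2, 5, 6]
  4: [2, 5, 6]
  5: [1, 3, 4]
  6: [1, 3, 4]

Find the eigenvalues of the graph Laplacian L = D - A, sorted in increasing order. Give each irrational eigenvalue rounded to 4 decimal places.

[0, 3, 3, 3, 3, 6]

Each diagonal entry of L is the vertex degree and each off-diagonal entry is -1 where an edge is present, 0 otherwise; in the order [1, 2, 3, 4, 5, 6] the diagonal is [3, 3, 3, 3, 3, 3]. L is symmetric positive semidefinite, so every eigenvalue is real and nonnegative. The single zero eigenvalue shows the graph is connected. The largest eigenvalue, 6, is at most the vertex count 6. The eigenvalues sum to 18, which equals trace(L) = 2|E|.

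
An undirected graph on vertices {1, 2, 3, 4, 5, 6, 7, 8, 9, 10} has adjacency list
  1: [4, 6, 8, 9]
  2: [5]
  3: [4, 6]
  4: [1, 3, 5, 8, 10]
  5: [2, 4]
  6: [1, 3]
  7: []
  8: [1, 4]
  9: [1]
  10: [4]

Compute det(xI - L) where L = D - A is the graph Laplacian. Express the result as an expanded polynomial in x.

With the vertex order [1, 2, 3, 4, 5, 6, 7, 8, 9, 10], the degrees are [4, 1, 2, 5, 2, 2, 0, 2, 1, 1], giving D = diag(4, 1, 2, 5, 2, 2, 0, 2, 1, 1) and L = D - A. L has integer entries, so p(x) = det(xI - L) has integer coefficients. Expanding the determinant yields x^10 - 20x^9 + 160x^8 - 666x^7 + 1573x^6 - 2150x^5 + 1653x^4 - 650x^3 + 99x^2. The coefficient of x^9 equals -trace(L) = -20, matching the sum of degrees. There are 2 zeros in the spectrum, matching the 2 components.

x^10 - 20x^9 + 160x^8 - 666x^7 + 1573x^6 - 2150x^5 + 1653x^4 - 650x^3 + 99x^2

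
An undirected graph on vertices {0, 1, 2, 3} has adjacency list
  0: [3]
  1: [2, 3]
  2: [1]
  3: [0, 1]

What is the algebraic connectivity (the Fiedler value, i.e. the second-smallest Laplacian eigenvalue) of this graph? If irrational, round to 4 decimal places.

0.5858

With the vertex order [0, 1, 2, 3], the degrees are [1, 2, 1, 2], giving D = diag(1, 2, 1, 2) and L = D - A. The smallest Laplacian eigenvalue is always 0. The next one, lambda_2 = 0.5858, measures how hard the graph is to disconnect: larger values mean better connectivity. The largest eigenvalue, 3.4142, is at most the vertex count 4.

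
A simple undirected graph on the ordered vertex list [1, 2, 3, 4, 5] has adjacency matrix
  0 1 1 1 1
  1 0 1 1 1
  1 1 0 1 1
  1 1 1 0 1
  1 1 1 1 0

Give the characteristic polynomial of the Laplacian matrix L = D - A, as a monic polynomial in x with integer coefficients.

Reading degrees in the order [1, 2, 3, 4, 5] gives [4, 4, 4, 4, 4]; set D = diag(4, 4, 4, 4, 4) and form L = D - A. L has integer entries, so p(x) = det(xI - L) has integer coefficients. Expanding the determinant yields x^5 - 20x^4 + 150x^3 - 500x^2 + 625x. The constant term is 0 because L is singular (the all-ones vector lies in its kernel).

x^5 - 20x^4 + 150x^3 - 500x^2 + 625x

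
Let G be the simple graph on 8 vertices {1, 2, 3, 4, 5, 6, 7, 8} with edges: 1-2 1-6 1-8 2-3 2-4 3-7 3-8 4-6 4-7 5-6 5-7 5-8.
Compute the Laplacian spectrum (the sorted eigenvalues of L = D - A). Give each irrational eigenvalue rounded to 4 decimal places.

With the vertex order [1, 2, 3, 4, 5, 6, 7, 8], the degrees are [3, 3, 3, 3, 3, 3, 3, 3], giving D = diag(3, 3, 3, 3, 3, 3, 3, 3) and L = D - A. L is symmetric positive semidefinite, so every eigenvalue is real and nonnegative. The single zero eigenvalue shows the graph is connected. There is one zero in the spectrum, matching the 1 component. The eigenvalues sum to 24, which equals trace(L) = 2|E|.

[0, 2, 2, 2, 4, 4, 4, 6]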